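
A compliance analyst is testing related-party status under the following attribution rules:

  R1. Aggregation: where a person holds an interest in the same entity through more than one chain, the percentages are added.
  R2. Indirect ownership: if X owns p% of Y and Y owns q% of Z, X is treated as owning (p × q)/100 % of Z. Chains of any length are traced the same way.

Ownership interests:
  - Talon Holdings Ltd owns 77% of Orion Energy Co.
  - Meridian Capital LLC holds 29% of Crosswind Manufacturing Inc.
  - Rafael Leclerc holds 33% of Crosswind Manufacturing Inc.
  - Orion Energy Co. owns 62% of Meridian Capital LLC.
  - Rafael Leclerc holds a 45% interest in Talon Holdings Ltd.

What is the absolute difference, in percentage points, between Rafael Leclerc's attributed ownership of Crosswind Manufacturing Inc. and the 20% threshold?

19.23007

Chain via Talon Holdings Ltd → Orion Energy Co. → Meridian Capital LLC (R2): 45% × 77% × 62% × 29% = 6.23007% of Crosswind Manufacturing Inc.
Direct interest in Crosswind Manufacturing Inc: 33%.
Aggregating (R1): 6.23007% + 33% = 39.23007%.
39.23007% exceeds the 20% threshold by 19.23007 percentage points.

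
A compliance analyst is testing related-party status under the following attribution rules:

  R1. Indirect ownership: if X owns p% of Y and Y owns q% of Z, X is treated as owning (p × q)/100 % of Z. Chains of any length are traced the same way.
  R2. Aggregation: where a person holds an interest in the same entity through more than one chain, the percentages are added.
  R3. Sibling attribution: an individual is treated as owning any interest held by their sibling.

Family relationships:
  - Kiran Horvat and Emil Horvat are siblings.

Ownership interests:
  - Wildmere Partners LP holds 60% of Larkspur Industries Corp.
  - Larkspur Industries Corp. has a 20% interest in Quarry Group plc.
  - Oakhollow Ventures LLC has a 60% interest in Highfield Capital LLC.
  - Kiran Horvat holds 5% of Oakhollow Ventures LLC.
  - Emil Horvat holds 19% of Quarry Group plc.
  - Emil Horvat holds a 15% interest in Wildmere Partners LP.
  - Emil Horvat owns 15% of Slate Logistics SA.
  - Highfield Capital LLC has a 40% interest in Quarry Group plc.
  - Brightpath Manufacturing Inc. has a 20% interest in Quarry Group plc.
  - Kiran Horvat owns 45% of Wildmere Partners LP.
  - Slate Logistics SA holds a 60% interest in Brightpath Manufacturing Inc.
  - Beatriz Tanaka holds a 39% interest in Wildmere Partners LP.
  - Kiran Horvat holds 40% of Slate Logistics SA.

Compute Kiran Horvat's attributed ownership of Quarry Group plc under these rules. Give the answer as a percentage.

By sibling attribution (R3), Kiran Horvat is treated as also owning Emil Horvat's interest in Slate Logistics SA, giving 40% + 15% = 55%.
By sibling attribution (R3), Kiran Horvat is treated as also owning Emil Horvat's interest in Wildmere Partners LP, giving 45% + 15% = 60%.
By sibling attribution (R3), Kiran Horvat is treated as owning Emil Horvat's 19% interest in Quarry Group plc.
Chain via Oakhollow Ventures LLC → Highfield Capital LLC (R1): 5% × 60% × 40% = 1.2% of Quarry Group plc.
Chain via Slate Logistics SA → Brightpath Manufacturing Inc. (R1): 55% × 60% × 20% = 6.6% of Quarry Group plc.
Chain via Wildmere Partners LP → Larkspur Industries Corp. (R1): 60% × 60% × 20% = 7.2% of Quarry Group plc.
Direct interest in Quarry Group plc: 19%.
Aggregating (R2): 1.2% + 6.6% + 7.2% + 19% = 34%.

34%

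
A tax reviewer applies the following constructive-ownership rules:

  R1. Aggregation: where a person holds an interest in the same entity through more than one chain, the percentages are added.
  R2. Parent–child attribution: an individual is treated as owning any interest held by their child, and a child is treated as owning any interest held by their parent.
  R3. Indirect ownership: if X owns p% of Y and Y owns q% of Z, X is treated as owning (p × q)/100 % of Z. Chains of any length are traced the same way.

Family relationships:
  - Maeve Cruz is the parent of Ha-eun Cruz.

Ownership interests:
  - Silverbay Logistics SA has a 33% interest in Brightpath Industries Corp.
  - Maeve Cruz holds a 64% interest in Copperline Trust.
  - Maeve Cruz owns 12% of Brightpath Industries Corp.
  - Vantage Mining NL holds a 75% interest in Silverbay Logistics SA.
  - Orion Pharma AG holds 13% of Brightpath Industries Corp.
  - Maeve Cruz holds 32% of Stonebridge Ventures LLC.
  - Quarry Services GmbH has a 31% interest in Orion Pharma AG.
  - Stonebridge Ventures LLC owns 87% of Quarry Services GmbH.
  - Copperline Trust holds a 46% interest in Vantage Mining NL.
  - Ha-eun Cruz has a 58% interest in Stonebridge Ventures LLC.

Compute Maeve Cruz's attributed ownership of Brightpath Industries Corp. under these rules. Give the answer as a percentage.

22.44189%

By parent–child attribution (R2), Maeve Cruz is treated as also owning Ha-eun Cruz's interest in Stonebridge Ventures LLC, giving 32% + 58% = 90%.
Chain via Stonebridge Ventures LLC → Quarry Services GmbH → Orion Pharma AG (R3): 90% × 87% × 31% × 13% = 3.15549% of Brightpath Industries Corp.
Chain via Copperline Trust → Vantage Mining NL → Silverbay Logistics SA (R3): 64% × 46% × 75% × 33% = 7.2864% of Brightpath Industries Corp.
Direct interest in Brightpath Industries Corp: 12%.
Aggregating (R1): 3.15549% + 7.2864% + 12% = 22.44189%.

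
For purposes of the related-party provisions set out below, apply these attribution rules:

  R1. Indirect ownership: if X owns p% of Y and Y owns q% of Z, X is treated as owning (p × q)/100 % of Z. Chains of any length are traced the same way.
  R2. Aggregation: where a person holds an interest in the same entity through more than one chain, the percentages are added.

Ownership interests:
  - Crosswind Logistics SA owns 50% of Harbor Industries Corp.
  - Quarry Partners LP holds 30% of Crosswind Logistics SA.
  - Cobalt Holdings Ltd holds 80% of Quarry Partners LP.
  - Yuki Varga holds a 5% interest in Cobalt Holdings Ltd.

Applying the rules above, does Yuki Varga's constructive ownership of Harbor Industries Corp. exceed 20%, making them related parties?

Chain via Cobalt Holdings Ltd → Quarry Partners LP → Crosswind Logistics SA (R1): 5% × 80% × 30% × 50% = 0.6% of Harbor Industries Corp.
0.6% does not exceed the 20% threshold, so Yuki is not a related party to Harbor Industries Corp.

No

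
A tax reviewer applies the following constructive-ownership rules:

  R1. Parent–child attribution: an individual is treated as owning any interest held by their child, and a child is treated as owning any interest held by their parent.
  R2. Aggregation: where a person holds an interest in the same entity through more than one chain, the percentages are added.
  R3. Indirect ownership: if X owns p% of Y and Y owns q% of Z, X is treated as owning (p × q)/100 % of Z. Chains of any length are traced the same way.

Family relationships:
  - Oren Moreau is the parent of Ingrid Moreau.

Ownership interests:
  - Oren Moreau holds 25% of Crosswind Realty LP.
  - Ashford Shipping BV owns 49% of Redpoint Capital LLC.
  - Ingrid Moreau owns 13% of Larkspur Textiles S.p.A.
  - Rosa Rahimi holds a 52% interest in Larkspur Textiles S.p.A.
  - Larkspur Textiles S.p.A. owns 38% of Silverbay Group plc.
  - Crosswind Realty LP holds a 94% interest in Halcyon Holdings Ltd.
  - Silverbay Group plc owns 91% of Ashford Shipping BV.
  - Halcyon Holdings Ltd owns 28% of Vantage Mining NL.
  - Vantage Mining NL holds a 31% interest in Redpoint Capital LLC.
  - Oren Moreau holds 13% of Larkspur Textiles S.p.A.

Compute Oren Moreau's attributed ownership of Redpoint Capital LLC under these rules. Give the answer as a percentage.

6.445292%

By parent–child attribution (R1), Oren Moreau is treated as also owning Ingrid Moreau's interest in Larkspur Textiles S.p.A, giving 13% + 13% = 26%.
Chain via Larkspur Textiles S.p.A. → Silverbay Group plc → Ashford Shipping BV (R3): 26% × 38% × 91% × 49% = 4.405492% of Redpoint Capital LLC.
Chain via Crosswind Realty LP → Halcyon Holdings Ltd → Vantage Mining NL (R3): 25% × 94% × 28% × 31% = 2.0398% of Redpoint Capital LLC.
Aggregating (R2): 4.405492% + 2.0398% = 6.445292%.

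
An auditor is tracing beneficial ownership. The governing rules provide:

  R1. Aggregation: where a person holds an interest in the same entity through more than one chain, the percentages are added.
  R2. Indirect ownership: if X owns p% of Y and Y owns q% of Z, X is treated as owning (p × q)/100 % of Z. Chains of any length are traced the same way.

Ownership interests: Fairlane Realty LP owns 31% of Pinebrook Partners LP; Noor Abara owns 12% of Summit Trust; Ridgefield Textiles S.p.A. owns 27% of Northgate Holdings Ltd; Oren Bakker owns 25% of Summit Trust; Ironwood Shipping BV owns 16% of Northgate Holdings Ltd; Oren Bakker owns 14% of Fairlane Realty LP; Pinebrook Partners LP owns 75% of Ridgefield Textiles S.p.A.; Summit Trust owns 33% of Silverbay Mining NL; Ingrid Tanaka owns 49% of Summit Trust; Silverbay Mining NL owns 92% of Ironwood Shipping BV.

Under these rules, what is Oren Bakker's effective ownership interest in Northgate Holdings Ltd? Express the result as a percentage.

2.09325%

Chain via Fairlane Realty LP → Pinebrook Partners LP → Ridgefield Textiles S.p.A. (R2): 14% × 31% × 75% × 27% = 0.87885% of Northgate Holdings Ltd.
Chain via Summit Trust → Silverbay Mining NL → Ironwood Shipping BV (R2): 25% × 33% × 92% × 16% = 1.2144% of Northgate Holdings Ltd.
Aggregating (R1): 0.87885% + 1.2144% = 2.09325%.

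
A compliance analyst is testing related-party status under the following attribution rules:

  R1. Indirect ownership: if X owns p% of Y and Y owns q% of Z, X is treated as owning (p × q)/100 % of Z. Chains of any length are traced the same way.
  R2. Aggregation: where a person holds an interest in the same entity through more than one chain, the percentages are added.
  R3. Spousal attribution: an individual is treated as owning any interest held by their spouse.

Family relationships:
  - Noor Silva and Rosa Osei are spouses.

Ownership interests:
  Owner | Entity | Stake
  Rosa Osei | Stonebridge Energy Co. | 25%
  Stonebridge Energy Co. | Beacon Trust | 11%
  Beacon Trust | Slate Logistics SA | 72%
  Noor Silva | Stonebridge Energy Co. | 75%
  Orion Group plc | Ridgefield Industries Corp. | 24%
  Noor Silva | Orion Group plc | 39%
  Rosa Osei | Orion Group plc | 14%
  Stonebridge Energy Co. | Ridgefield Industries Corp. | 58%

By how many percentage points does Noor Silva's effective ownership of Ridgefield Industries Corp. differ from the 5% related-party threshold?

65.72

By spousal attribution (R3), Noor Silva is treated as also owning Rosa Osei's interest in Stonebridge Energy Co, giving 75% + 25% = 100%.
By spousal attribution (R3), Noor Silva is treated as also owning Rosa Osei's interest in Orion Group plc, giving 39% + 14% = 53%.
Chain via Stonebridge Energy Co. (R1): 100% × 58% = 58% of Ridgefield Industries Corp.
Chain via Orion Group plc (R1): 53% × 24% = 12.72% of Ridgefield Industries Corp.
Aggregating (R2): 58% + 12.72% = 70.72%.
70.72% exceeds the 5% threshold by 65.72 percentage points.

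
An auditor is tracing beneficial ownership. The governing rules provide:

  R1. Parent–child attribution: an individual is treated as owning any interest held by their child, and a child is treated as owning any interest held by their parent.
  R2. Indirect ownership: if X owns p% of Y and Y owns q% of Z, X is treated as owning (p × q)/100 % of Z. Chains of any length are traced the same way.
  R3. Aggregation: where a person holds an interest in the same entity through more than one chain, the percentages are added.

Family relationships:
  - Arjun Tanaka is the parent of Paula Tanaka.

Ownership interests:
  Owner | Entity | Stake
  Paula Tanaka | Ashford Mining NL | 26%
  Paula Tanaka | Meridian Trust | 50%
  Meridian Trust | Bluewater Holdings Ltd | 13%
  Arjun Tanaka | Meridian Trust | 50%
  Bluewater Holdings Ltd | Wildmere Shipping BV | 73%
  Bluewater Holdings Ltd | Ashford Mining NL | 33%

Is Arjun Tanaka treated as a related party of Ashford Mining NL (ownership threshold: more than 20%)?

Yes

By parent–child attribution (R1), Arjun Tanaka is treated as also owning Paula Tanaka's interest in Meridian Trust, giving 50% + 50% = 100%.
By parent–child attribution (R1), Arjun Tanaka is treated as owning Paula Tanaka's 26% interest in Ashford Mining NL.
Chain via Meridian Trust → Bluewater Holdings Ltd (R2): 100% × 13% × 33% = 4.29% of Ashford Mining NL.
Direct interest in Ashford Mining NL: 26%.
Aggregating (R3): 4.29% + 26% = 30.29%.
30.29% exceeds the 20% threshold, so Arjun is a related party to Ashford Mining NL.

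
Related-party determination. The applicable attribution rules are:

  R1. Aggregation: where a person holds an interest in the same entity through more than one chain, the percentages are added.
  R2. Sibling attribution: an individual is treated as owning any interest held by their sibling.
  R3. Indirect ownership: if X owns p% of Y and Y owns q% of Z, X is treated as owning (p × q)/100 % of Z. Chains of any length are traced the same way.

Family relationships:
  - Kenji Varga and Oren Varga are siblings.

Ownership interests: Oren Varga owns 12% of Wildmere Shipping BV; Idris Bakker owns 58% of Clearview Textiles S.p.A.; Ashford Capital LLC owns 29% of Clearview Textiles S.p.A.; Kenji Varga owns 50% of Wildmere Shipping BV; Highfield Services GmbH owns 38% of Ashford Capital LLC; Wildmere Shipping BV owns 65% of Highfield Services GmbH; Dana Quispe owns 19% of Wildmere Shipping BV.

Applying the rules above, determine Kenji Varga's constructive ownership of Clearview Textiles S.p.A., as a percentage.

By sibling attribution (R2), Kenji Varga is treated as also owning Oren Varga's interest in Wildmere Shipping BV, giving 50% + 12% = 62%.
Chain via Wildmere Shipping BV → Highfield Services GmbH → Ashford Capital LLC (R3): 62% × 65% × 38% × 29% = 4.44106% of Clearview Textiles S.p.A.

4.44106%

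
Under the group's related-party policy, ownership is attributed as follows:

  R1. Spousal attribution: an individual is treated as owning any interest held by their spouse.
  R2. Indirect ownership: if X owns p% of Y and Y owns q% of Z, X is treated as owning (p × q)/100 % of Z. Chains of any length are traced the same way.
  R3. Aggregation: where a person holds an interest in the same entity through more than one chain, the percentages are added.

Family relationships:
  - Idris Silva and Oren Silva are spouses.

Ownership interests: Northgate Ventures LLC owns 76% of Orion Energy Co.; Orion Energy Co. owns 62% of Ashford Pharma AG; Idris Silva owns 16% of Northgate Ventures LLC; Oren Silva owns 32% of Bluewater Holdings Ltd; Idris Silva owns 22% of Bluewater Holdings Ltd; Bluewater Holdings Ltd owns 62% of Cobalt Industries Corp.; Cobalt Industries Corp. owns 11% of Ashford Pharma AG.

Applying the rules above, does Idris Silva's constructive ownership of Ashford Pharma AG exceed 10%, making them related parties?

By spousal attribution (R1), Idris Silva is treated as also owning Oren Silva's interest in Bluewater Holdings Ltd, giving 22% + 32% = 54%.
Chain via Bluewater Holdings Ltd → Cobalt Industries Corp. (R2): 54% × 62% × 11% = 3.6828% of Ashford Pharma AG.
Chain via Northgate Ventures LLC → Orion Energy Co. (R2): 16% × 76% × 62% = 7.5392% of Ashford Pharma AG.
Aggregating (R3): 3.6828% + 7.5392% = 11.222%.
11.222% exceeds the 10% threshold, so Idris is a related party to Ashford Pharma AG.

Yes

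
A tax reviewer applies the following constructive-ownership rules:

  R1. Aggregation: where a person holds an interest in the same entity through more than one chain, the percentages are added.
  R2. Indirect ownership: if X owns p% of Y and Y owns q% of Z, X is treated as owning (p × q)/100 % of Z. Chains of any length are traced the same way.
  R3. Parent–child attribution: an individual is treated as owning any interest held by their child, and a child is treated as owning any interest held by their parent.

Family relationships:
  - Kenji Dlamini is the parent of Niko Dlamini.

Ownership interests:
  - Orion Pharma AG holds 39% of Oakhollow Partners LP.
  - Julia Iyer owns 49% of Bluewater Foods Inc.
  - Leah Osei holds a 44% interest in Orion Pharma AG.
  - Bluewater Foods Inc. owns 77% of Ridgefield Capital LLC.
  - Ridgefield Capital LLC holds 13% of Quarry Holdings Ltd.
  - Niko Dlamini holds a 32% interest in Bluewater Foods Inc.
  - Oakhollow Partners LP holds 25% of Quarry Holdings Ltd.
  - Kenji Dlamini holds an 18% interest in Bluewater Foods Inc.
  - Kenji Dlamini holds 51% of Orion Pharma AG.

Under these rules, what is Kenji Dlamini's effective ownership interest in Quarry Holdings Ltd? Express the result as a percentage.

By parent–child attribution (R3), Kenji Dlamini is treated as also owning Niko Dlamini's interest in Bluewater Foods Inc, giving 18% + 32% = 50%.
Chain via Orion Pharma AG → Oakhollow Partners LP (R2): 51% × 39% × 25% = 4.9725% of Quarry Holdings Ltd.
Chain via Bluewater Foods Inc. → Ridgefield Capital LLC (R2): 50% × 77% × 13% = 5.005% of Quarry Holdings Ltd.
Aggregating (R1): 4.9725% + 5.005% = 9.9775%.

9.9775%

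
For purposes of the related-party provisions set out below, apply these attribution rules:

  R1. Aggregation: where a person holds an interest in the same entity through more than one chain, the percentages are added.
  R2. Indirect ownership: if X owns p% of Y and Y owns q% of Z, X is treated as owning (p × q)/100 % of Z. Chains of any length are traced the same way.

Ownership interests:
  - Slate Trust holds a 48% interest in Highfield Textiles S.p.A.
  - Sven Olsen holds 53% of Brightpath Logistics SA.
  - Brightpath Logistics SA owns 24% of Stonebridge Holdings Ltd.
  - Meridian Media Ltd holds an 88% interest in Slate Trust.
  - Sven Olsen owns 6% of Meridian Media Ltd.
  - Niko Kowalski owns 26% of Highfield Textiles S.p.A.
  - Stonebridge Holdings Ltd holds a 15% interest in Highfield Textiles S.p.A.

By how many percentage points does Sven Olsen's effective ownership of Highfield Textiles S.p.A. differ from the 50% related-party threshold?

Chain via Meridian Media Ltd → Slate Trust (R2): 6% × 88% × 48% = 2.5344% of Highfield Textiles S.p.A.
Chain via Brightpath Logistics SA → Stonebridge Holdings Ltd (R2): 53% × 24% × 15% = 1.908% of Highfield Textiles S.p.A.
Aggregating (R1): 2.5344% + 1.908% = 4.4424%.
4.4424% falls short of the 50% threshold by 45.5576 percentage points.

45.5576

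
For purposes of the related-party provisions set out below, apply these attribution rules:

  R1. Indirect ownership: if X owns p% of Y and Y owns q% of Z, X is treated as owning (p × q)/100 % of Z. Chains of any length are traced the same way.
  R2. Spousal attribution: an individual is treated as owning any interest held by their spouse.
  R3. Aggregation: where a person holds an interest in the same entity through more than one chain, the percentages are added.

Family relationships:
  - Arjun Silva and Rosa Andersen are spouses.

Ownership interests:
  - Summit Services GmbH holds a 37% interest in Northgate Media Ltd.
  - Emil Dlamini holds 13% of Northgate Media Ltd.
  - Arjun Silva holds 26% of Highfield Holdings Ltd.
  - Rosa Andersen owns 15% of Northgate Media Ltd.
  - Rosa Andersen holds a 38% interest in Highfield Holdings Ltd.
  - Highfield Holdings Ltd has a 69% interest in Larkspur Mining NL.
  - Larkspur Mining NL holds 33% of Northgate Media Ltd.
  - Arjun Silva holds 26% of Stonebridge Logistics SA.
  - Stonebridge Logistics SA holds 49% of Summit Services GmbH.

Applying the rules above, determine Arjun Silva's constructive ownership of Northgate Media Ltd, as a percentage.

By spousal attribution (R2), Arjun Silva is treated as also owning Rosa Andersen's interest in Highfield Holdings Ltd, giving 26% + 38% = 64%.
By spousal attribution (R2), Arjun Silva is treated as owning Rosa Andersen's 15% interest in Northgate Media Ltd.
Chain via Stonebridge Logistics SA → Summit Services GmbH (R1): 26% × 49% × 37% = 4.7138% of Northgate Media Ltd.
Chain via Highfield Holdings Ltd → Larkspur Mining NL (R1): 64% × 69% × 33% = 14.5728% of Northgate Media Ltd.
Direct interest in Northgate Media Ltd: 15%.
Aggregating (R3): 4.7138% + 14.5728% + 15% = 34.2866%.

34.2866%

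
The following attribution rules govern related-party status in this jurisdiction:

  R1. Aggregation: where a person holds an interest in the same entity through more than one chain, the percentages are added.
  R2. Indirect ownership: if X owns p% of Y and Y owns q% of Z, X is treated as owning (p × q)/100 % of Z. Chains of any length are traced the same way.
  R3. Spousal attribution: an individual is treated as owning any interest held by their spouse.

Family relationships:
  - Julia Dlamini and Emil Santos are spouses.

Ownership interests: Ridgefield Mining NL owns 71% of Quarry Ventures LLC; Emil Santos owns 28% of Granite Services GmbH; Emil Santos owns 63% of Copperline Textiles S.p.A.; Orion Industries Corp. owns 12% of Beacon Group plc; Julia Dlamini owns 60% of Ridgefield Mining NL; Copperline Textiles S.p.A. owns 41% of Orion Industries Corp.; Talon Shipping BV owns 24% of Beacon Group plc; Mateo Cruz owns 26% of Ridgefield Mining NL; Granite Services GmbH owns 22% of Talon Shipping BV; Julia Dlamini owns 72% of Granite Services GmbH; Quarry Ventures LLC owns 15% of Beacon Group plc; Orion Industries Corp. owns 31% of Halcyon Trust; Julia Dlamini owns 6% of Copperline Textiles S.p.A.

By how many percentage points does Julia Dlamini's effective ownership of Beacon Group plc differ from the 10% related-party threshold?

5.0648

By spousal attribution (R3), Julia Dlamini is treated as also owning Emil Santos's interest in Copperline Textiles S.p.A, giving 6% + 63% = 69%.
By spousal attribution (R3), Julia Dlamini is treated as also owning Emil Santos's interest in Granite Services GmbH, giving 72% + 28% = 100%.
Chain via Copperline Textiles S.p.A. → Orion Industries Corp. (R2): 69% × 41% × 12% = 3.3948% of Beacon Group plc.
Chain via Ridgefield Mining NL → Quarry Ventures LLC (R2): 60% × 71% × 15% = 6.39% of Beacon Group plc.
Chain via Granite Services GmbH → Talon Shipping BV (R2): 100% × 22% × 24% = 5.28% of Beacon Group plc.
Aggregating (R1): 3.3948% + 6.39% + 5.28% = 15.0648%.
15.0648% exceeds the 10% threshold by 5.0648 percentage points.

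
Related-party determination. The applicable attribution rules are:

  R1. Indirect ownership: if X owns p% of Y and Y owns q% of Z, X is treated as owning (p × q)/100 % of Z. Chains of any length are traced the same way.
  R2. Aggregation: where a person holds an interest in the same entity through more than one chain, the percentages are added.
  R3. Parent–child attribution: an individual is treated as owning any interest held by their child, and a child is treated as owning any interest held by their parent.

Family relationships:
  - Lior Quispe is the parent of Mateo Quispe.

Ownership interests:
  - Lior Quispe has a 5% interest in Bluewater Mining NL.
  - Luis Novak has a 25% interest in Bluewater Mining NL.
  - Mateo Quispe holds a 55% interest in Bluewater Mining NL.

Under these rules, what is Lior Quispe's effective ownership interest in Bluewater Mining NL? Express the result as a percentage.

60%

By parent–child attribution (R3), Lior Quispe is treated as also owning Mateo Quispe's interest in Bluewater Mining NL, giving 5% + 55% = 60%.
Direct interest in Bluewater Mining NL: 60%.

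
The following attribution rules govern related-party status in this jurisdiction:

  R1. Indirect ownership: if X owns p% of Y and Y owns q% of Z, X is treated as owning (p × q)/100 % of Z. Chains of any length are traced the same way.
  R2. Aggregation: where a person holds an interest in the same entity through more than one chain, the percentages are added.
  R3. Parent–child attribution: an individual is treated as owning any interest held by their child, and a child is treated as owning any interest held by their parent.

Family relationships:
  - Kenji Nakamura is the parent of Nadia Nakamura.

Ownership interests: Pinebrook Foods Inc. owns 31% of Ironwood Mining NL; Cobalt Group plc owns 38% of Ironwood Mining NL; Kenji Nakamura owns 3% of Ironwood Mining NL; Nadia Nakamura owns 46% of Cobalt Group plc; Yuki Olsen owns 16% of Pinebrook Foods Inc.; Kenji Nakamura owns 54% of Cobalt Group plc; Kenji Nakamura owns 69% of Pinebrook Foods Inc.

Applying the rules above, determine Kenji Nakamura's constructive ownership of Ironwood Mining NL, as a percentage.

By parent–child attribution (R3), Kenji Nakamura is treated as also owning Nadia Nakamura's interest in Cobalt Group plc, giving 54% + 46% = 100%.
Chain via Cobalt Group plc (R1): 100% × 38% = 38% of Ironwood Mining NL.
Chain via Pinebrook Foods Inc. (R1): 69% × 31% = 21.39% of Ironwood Mining NL.
Direct interest in Ironwood Mining NL: 3%.
Aggregating (R2): 38% + 21.39% + 3% = 62.39%.

62.39%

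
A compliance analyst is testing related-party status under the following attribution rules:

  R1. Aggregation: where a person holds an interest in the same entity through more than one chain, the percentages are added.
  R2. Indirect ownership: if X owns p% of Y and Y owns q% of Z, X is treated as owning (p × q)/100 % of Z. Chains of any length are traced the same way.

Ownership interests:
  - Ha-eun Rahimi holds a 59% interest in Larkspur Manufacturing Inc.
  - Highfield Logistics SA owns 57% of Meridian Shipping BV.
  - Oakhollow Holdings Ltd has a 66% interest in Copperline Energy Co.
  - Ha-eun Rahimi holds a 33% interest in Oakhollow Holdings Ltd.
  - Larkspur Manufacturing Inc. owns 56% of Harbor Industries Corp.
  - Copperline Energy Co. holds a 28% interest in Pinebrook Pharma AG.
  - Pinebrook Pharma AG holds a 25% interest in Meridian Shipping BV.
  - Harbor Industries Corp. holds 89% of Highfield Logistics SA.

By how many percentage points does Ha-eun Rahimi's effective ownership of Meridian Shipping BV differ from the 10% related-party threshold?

Chain via Oakhollow Holdings Ltd → Copperline Energy Co. → Pinebrook Pharma AG (R2): 33% × 66% × 28% × 25% = 1.5246% of Meridian Shipping BV.
Chain via Larkspur Manufacturing Inc. → Harbor Industries Corp. → Highfield Logistics SA (R2): 59% × 56% × 89% × 57% = 16.761192% of Meridian Shipping BV.
Aggregating (R1): 1.5246% + 16.761192% = 18.285792%.
18.285792% exceeds the 10% threshold by 8.285792 percentage points.

8.285792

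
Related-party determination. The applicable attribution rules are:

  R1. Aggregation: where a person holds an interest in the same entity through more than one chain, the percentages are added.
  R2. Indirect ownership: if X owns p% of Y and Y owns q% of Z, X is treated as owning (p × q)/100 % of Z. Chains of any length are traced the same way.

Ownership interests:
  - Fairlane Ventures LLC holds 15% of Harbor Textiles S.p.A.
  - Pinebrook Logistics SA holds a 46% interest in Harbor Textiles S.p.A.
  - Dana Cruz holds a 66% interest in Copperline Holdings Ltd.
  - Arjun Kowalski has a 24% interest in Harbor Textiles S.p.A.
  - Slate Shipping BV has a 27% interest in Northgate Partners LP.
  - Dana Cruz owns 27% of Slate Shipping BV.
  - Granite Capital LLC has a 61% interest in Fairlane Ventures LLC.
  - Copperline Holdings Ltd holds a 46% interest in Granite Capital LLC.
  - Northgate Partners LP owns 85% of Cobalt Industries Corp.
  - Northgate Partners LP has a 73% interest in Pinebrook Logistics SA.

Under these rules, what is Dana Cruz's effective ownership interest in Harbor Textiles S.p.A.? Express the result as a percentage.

5.225922%

Chain via Copperline Holdings Ltd → Granite Capital LLC → Fairlane Ventures LLC (R2): 66% × 46% × 61% × 15% = 2.77794% of Harbor Textiles S.p.A.
Chain via Slate Shipping BV → Northgate Partners LP → Pinebrook Logistics SA (R2): 27% × 27% × 73% × 46% = 2.447982% of Harbor Textiles S.p.A.
Aggregating (R1): 2.77794% + 2.447982% = 5.225922%.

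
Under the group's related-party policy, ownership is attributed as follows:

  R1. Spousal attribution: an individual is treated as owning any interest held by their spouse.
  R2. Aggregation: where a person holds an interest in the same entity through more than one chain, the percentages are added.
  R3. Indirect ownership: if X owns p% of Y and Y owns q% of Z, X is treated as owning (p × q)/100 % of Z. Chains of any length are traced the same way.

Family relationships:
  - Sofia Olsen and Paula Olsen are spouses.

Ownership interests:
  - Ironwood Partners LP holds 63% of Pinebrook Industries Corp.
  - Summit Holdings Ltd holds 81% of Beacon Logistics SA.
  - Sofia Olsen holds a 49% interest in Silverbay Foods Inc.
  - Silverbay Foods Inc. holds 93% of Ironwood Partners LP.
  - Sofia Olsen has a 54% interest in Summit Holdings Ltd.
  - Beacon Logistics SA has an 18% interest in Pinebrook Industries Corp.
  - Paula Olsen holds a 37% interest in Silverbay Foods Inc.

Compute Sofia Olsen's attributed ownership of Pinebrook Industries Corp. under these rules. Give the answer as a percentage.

By spousal attribution (R1), Sofia Olsen is treated as also owning Paula Olsen's interest in Silverbay Foods Inc, giving 49% + 37% = 86%.
Chain via Silverbay Foods Inc. → Ironwood Partners LP (R3): 86% × 93% × 63% = 50.3874% of Pinebrook Industries Corp.
Chain via Summit Holdings Ltd → Beacon Logistics SA (R3): 54% × 81% × 18% = 7.8732% of Pinebrook Industries Corp.
Aggregating (R2): 50.3874% + 7.8732% = 58.2606%.

58.2606%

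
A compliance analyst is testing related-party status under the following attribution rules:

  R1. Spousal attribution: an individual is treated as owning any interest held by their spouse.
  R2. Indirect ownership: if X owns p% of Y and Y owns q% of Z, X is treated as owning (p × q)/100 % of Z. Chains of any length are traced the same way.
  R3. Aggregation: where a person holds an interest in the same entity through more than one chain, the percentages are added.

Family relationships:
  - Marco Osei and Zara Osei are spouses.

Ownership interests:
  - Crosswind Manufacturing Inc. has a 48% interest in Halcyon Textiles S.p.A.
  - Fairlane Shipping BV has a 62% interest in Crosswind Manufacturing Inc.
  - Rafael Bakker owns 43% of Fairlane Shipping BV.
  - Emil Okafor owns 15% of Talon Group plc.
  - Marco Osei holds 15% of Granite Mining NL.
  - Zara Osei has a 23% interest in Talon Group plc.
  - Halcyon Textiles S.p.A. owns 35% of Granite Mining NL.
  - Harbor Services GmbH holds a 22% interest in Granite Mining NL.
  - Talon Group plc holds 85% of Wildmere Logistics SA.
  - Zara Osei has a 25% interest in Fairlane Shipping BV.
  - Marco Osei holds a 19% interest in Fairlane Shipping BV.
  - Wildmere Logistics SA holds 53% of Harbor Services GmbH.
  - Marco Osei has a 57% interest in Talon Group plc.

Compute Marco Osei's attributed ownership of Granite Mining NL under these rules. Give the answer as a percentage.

27.51184%

By spousal attribution (R1), Marco Osei is treated as also owning Zara Osei's interest in Fairlane Shipping BV, giving 19% + 25% = 44%.
By spousal attribution (R1), Marco Osei is treated as also owning Zara Osei's interest in Talon Group plc, giving 57% + 23% = 80%.
Chain via Fairlane Shipping BV → Crosswind Manufacturing Inc. → Halcyon Textiles S.p.A. (R2): 44% × 62% × 48% × 35% = 4.58304% of Granite Mining NL.
Chain via Talon Group plc → Wildmere Logistics SA → Harbor Services GmbH (R2): 80% × 85% × 53% × 22% = 7.9288% of Granite Mining NL.
Direct interest in Granite Mining NL: 15%.
Aggregating (R3): 4.58304% + 7.9288% + 15% = 27.51184%.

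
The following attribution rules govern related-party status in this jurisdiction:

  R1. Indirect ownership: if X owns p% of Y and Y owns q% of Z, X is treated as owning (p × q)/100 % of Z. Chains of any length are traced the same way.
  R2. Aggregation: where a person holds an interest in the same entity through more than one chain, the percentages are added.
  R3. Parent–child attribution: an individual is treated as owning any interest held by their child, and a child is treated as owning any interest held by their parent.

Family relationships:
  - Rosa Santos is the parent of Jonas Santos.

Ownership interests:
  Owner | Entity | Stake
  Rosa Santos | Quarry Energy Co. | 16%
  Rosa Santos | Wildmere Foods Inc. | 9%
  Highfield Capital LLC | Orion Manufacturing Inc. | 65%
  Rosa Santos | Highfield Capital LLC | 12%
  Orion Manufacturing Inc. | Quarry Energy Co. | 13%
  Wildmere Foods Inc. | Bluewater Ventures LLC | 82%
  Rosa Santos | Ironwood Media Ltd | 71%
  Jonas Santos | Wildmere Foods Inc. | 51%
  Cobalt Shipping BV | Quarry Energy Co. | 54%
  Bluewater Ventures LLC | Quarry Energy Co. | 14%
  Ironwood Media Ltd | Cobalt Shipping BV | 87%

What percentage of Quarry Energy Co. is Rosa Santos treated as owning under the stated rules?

57.2578%

By parent–child attribution (R3), Rosa Santos is treated as also owning Jonas Santos's interest in Wildmere Foods Inc, giving 9% + 51% = 60%.
Chain via Ironwood Media Ltd → Cobalt Shipping BV (R1): 71% × 87% × 54% = 33.3558% of Quarry Energy Co.
Chain via Wildmere Foods Inc. → Bluewater Ventures LLC (R1): 60% × 82% × 14% = 6.888% of Quarry Energy Co.
Chain via Highfield Capital LLC → Orion Manufacturing Inc. (R1): 12% × 65% × 13% = 1.014% of Quarry Energy Co.
Direct interest in Quarry Energy Co: 16%.
Aggregating (R2): 33.3558% + 6.888% + 1.014% + 16% = 57.2578%.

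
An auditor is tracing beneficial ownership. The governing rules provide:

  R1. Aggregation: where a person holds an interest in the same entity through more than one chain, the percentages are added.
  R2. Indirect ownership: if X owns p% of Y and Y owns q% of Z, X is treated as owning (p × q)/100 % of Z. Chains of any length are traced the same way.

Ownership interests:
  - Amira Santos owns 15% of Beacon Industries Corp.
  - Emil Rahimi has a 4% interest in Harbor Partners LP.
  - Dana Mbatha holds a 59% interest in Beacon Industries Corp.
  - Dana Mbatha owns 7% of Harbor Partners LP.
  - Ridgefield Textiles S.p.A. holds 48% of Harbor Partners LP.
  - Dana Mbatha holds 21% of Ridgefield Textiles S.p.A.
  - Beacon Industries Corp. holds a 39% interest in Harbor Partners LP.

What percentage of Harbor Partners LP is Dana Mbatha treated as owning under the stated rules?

40.09%

Chain via Beacon Industries Corp. (R2): 59% × 39% = 23.01% of Harbor Partners LP.
Chain via Ridgefield Textiles S.p.A. (R2): 21% × 48% = 10.08% of Harbor Partners LP.
Direct interest in Harbor Partners LP: 7%.
Aggregating (R1): 23.01% + 10.08% + 7% = 40.09%.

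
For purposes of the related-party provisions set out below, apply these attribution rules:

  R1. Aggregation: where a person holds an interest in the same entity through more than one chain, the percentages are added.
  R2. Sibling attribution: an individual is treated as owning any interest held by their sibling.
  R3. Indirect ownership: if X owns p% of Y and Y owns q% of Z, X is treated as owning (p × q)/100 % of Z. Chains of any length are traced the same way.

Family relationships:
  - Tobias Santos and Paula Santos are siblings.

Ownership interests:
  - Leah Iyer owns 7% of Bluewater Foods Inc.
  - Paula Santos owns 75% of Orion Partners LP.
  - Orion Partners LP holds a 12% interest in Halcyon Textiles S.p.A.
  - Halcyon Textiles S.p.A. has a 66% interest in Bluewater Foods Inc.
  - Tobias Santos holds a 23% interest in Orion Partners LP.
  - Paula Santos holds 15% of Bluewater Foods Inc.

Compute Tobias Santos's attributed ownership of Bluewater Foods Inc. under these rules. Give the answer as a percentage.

22.7616%

By sibling attribution (R2), Tobias Santos is treated as also owning Paula Santos's interest in Orion Partners LP, giving 23% + 75% = 98%.
By sibling attribution (R2), Tobias Santos is treated as owning Paula Santos's 15% interest in Bluewater Foods Inc.
Chain via Orion Partners LP → Halcyon Textiles S.p.A. (R3): 98% × 12% × 66% = 7.7616% of Bluewater Foods Inc.
Direct interest in Bluewater Foods Inc: 15%.
Aggregating (R1): 7.7616% + 15% = 22.7616%.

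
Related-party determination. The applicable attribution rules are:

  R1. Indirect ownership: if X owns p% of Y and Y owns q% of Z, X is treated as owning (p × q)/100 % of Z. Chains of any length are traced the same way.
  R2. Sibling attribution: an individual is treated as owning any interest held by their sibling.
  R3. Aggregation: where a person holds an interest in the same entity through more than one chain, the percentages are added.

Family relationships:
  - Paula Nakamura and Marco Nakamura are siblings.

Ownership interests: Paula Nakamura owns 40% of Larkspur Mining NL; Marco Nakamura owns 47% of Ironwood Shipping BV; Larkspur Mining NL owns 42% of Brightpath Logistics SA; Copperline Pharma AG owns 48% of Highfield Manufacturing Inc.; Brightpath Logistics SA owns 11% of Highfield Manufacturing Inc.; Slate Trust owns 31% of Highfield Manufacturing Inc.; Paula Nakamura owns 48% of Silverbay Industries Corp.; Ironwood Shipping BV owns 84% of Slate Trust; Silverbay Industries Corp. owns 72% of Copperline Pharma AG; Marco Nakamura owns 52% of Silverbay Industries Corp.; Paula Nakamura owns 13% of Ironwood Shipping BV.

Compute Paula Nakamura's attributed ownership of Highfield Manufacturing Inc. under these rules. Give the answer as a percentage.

By sibling attribution (R2), Paula Nakamura is treated as also owning Marco Nakamura's interest in Ironwood Shipping BV, giving 13% + 47% = 60%.
By sibling attribution (R2), Paula Nakamura is treated as also owning Marco Nakamura's interest in Silverbay Industries Corp, giving 48% + 52% = 100%.
Chain via Ironwood Shipping BV → Slate Trust (R1): 60% × 84% × 31% = 15.624% of Highfield Manufacturing Inc.
Chain via Silverbay Industries Corp. → Copperline Pharma AG (R1): 100% × 72% × 48% = 34.56% of Highfield Manufacturing Inc.
Chain via Larkspur Mining NL → Brightpath Logistics SA (R1): 40% × 42% × 11% = 1.848% of Highfield Manufacturing Inc.
Aggregating (R3): 15.624% + 34.56% + 1.848% = 52.032%.

52.032%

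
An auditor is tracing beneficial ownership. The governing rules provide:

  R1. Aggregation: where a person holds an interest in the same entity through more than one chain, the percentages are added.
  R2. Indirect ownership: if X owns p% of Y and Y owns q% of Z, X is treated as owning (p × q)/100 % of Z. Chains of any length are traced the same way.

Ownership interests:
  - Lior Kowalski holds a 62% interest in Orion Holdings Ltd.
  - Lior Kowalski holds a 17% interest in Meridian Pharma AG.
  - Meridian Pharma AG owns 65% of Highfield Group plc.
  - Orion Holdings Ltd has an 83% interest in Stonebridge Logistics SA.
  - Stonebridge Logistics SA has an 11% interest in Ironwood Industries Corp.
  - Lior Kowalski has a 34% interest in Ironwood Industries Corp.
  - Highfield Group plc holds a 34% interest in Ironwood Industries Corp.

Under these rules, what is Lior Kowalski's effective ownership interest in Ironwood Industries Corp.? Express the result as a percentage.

43.4176%

Chain via Orion Holdings Ltd → Stonebridge Logistics SA (R2): 62% × 83% × 11% = 5.6606% of Ironwood Industries Corp.
Chain via Meridian Pharma AG → Highfield Group plc (R2): 17% × 65% × 34% = 3.757% of Ironwood Industries Corp.
Direct interest in Ironwood Industries Corp: 34%.
Aggregating (R1): 5.6606% + 3.757% + 34% = 43.4176%.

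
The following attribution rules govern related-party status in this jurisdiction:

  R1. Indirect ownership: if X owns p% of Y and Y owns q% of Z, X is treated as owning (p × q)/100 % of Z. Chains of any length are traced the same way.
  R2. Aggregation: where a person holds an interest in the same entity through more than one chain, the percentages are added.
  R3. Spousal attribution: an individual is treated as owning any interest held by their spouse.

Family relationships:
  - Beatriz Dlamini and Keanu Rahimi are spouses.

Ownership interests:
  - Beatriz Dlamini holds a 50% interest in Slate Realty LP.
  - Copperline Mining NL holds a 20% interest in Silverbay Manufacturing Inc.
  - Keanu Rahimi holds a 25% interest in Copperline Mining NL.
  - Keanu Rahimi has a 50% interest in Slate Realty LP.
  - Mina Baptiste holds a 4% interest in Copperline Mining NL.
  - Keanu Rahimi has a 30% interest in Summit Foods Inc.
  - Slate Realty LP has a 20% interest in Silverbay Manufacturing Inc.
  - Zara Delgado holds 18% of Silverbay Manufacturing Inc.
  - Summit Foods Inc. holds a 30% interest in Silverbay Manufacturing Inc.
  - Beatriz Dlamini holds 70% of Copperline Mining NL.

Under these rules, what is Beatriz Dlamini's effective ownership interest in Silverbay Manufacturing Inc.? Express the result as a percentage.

By spousal attribution (R3), Beatriz Dlamini is treated as also owning Keanu Rahimi's interest in Slate Realty LP, giving 50% + 50% = 100%.
By spousal attribution (R3), Beatriz Dlamini is treated as also owning Keanu Rahimi's interest in Copperline Mining NL, giving 70% + 25% = 95%.
By spousal attribution (R3), Beatriz Dlamini is treated as owning Keanu Rahimi's 30% interest in Summit Foods Inc.
Chain via Slate Realty LP (R1): 100% × 20% = 20% of Silverbay Manufacturing Inc.
Chain via Copperline Mining NL (R1): 95% × 20% = 19% of Silverbay Manufacturing Inc.
Chain via Summit Foods Inc. (R1): 30% × 30% = 9% of Silverbay Manufacturing Inc.
Aggregating (R2): 20% + 19% + 9% = 48%.

48%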